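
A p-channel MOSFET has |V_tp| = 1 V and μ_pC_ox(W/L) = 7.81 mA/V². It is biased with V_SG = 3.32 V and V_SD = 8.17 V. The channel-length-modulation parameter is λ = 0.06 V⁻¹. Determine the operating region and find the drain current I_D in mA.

V_ov = V_SG − |V_tp| = 3.32 − 1 = 2.32 V.
Since V_SD = 8.17 V ≥ V_ov = 2.32 V, the device is in saturation.
I_D = ½ k_p V_ov² (1 + λ V_SD) = 0.5 × 7.81 × 2.32² × (1 + 0.06 × 8.17) = 31.3 mA.

Saturation; I_D = 31.3 mA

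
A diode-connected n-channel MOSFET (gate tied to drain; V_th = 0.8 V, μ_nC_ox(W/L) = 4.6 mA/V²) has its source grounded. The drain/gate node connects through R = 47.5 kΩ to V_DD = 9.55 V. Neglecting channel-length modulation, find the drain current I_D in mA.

I_D = 0.178 mA

With gate tied to drain, V_GS = V_DS ≥ V_GS − V_th, so the device is in saturation.
KCL at the drain: ½ k_n (V_GS − V_th)² = (V_DD − V_GS)/R.
Let x = V_GS − 0.8. Then 109 x² + x − 8.75 = 0, giving x = 0.278 V (positive root), so V_GS = 1.08 V.
I_D = (V_DD − V_GS)/R = (9.55 − 1.08) / 47.5 = 0.178 mA.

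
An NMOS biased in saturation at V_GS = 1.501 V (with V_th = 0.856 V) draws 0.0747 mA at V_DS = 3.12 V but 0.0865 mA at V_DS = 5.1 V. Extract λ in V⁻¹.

With V_GS fixed, I_D ∝ (1 + λ V_DS) in saturation, so I_D2/I_D1 = (1 + λ V_DS2)/(1 + λ V_DS1).
0.0865/0.0747 = 1.158 = (1 + 5.1 λ)/(1 + 3.12 λ).
Solving: λ (I_D1 V_DS2 − I_D2 V_DS1) = I_D2 − I_D1, so λ = (0.0865 − 0.0747) / (0.0747 × 5.1 − 0.0865 × 3.12) = 0.0118 / 0.111 = 0.106 V⁻¹.

λ = 0.106 V⁻¹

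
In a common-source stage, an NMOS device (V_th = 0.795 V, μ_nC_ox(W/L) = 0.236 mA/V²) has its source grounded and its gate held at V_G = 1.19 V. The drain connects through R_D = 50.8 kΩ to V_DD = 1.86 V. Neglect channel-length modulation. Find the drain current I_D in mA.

V_GS = V_G = 1.19 V, so V_ov = 1.19 − 0.795 = 0.395 V.
Assume saturation: I_D = ½ k_n V_ov² = 0.5 × 0.236 × 0.395² = 0.0184 mA, giving V_DS = V_DD − I_D R_D = 1.86 − 0.0184 × 50.8 = 0.925 V.
V_DS = 0.925 V ≥ V_ov = 0.395 V, confirming saturation.

I_D = 0.0184 mA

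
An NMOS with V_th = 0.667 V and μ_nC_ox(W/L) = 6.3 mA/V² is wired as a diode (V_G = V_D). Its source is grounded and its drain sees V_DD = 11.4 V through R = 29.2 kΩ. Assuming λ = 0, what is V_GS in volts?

V_GS = 1.00 V

With gate tied to drain, V_GS = V_DS ≥ V_GS − V_th, so the device is in saturation.
KCL at the drain: ½ k_n (V_GS − V_th)² = (V_DD − V_GS)/R.
Let x = V_GS − 0.667. Then 92 x² + x − 10.73 = 0, giving x = 0.336 V (positive root), so V_GS = 1 V.
I_D = (V_DD − V_GS)/R = (11.4 − 1) / 29.2 = 0.356 mA.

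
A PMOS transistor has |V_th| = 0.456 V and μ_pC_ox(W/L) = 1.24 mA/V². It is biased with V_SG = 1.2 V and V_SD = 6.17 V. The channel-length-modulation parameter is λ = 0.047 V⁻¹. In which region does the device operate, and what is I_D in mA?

V_ov = V_SG − |V_th| = 1.2 − 0.456 = 0.744 V.
Since V_SD = 6.17 V ≥ V_ov = 0.744 V, the device is in saturation.
I_D = ½ k_p V_ov² (1 + λ V_SD) = 0.5 × 1.24 × 0.744² × (1 + 0.047 × 6.17) = 0.443 mA.

Saturation; I_D = 0.443 mA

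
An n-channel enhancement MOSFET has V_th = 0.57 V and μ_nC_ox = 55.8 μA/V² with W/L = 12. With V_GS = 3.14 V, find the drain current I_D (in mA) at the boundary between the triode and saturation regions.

I_D = 2.21 mA

At the boundary V_DS = V_ov = V_GS − V_th = 3.14 − 0.57 = 2.57 V.
k_n = μ_nC_ox · (W/L) = 0.6696 mA/V².
I_D = ½ k_n V_ov² = 0.5 × 0.6696 × 2.57² = 2.21 mA.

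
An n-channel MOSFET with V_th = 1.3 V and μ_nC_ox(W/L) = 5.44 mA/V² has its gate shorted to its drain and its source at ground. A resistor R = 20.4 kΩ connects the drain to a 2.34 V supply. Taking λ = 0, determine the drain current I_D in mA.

With gate tied to drain, V_GS = V_DS ≥ V_GS − V_th, so the device is in saturation.
KCL at the drain: ½ k_n (V_GS − V_th)² = (V_DD − V_GS)/R.
Let x = V_GS − 1.3. Then 55.5 x² + x − 1.04 = 0, giving x = 0.128 V (positive root), so V_GS = 1.43 V.
I_D = (V_DD − V_GS)/R = (2.34 − 1.43) / 20.4 = 0.0447 mA.

I_D = 0.0447 mA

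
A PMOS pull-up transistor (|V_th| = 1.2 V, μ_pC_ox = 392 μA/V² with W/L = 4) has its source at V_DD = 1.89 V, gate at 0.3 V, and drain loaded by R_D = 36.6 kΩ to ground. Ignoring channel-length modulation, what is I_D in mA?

V_SG = V_DD − V_G = 1.89 − 0.3 = 1.59 V, so V_ov = 1.59 − 1.2 = 0.39 V.
k_p = μ_pC_ox · (W/L) = 1.568 mA/V².
Assume saturation: I_D = ½ k_p V_ov² = 0.5 × 1.568 × 0.39² = 0.119 mA, giving V_SD = V_DD − I_D R_D = 1.89 − 0.119 × 36.6 = -2.47 V.
But -2.47 V < V_ov = 0.39 V, so the device is actually in triode.
In triode I_D = k_p[V_ov V_SD − ½ V_SD²] and I_D = (V_DD − V_SD)/R_D. Equating: 28.7 V_SD² − 23.38 V_SD + 1.89 = 0, giving V_SD = 0.091 V (the root below V_ov).
I_D = (1.89 − 0.091) / 36.6 = 0.0492 mA.

I_D = 0.0492 mA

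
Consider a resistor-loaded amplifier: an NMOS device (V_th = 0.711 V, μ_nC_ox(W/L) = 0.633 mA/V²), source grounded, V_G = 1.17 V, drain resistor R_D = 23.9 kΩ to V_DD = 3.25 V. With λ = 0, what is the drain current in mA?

V_GS = V_G = 1.17 V, so V_ov = 1.17 − 0.711 = 0.459 V.
Assume saturation: I_D = ½ k_n V_ov² = 0.5 × 0.633 × 0.459² = 0.0667 mA, giving V_DS = V_DD − I_D R_D = 3.25 − 0.0667 × 23.9 = 1.66 V.
V_DS = 1.66 V ≥ V_ov = 0.459 V, confirming saturation.

I_D = 0.0667 mA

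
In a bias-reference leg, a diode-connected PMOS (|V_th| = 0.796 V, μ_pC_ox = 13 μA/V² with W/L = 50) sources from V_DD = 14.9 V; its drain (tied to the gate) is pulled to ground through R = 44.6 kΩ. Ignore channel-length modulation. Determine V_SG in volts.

With gate tied to drain, V_SG = V_SD ≥ V_SG − |V_th|, so the device is in saturation.
k_p = μ_pC_ox · (W/L) = 0.65 mA/V².
KCL at the drain: ½ k_p (V_SG − |V_th|)² = (V_DD − V_SG)/R.
Let x = V_SG − 0.796. Then 14.5 x² + x − 14.1 = 0, giving x = 0.953 V (positive root), so V_SG = 1.75 V.
I_D = (V_DD − V_SG)/R = (14.9 − 1.75) / 44.6 = 0.295 mA.

V_SG = 1.75 V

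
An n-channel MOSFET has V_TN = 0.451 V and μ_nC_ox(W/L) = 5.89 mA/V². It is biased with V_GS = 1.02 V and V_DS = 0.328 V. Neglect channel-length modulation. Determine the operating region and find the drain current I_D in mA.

V_ov = V_GS − V_TN = 1.02 − 0.451 = 0.569 V.
Since V_DS = 0.328 V < V_ov = 0.569 V, the device is in the triode region.
I_D = k_n [V_ov · V_DS − ½ V_DS²] = 5.89 × [0.569 × 0.328 − 0.5 × 0.328²] = 0.782 mA.

Triode; I_D = 0.782 mA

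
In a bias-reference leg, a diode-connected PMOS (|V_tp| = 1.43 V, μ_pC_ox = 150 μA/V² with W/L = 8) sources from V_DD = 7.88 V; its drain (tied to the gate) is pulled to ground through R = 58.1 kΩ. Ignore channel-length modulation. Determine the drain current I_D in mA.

With gate tied to drain, V_SG = V_SD ≥ V_SG − |V_tp|, so the device is in saturation.
k_p = μ_pC_ox · (W/L) = 1.2 mA/V².
KCL at the drain: ½ k_p (V_SG − |V_tp|)² = (V_DD − V_SG)/R.
Let x = V_SG − 1.43. Then 34.9 x² + x − 6.45 = 0, giving x = 0.416 V (positive root), so V_SG = 1.85 V.
I_D = (V_DD − V_SG)/R = (7.88 − 1.85) / 58.1 = 0.104 mA.

I_D = 0.104 mA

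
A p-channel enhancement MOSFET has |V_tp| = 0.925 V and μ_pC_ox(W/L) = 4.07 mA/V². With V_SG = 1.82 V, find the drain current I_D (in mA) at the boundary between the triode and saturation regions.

At the boundary V_SD = V_ov = V_SG − |V_tp| = 1.82 − 0.925 = 0.895 V.
I_D = ½ k_p V_ov² = 0.5 × 4.07 × 0.895² = 1.63 mA.

I_D = 1.63 mA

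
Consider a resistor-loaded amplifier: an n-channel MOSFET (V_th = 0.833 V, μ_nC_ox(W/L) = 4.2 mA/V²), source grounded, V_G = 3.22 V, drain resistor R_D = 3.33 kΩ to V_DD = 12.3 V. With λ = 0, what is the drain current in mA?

V_GS = V_G = 3.22 V, so V_ov = 3.22 − 0.833 = 2.39 V.
Assume saturation: I_D = ½ k_n V_ov² = 0.5 × 4.2 × 2.39² = 12 mA, giving V_DS = V_DD − I_D R_D = 12.3 − 12 × 3.33 = -27.5 V.
But -27.5 V < V_ov = 2.39 V, so the device is actually in triode.
In triode I_D = k_n[V_ov V_DS − ½ V_DS²] and I_D = (V_DD − V_DS)/R_D. Equating: 6.99 V_DS² − 34.38 V_DS + 12.3 = 0, giving V_DS = 0.388 V (the root below V_ov).
I_D = (12.3 − 0.388) / 3.33 = 3.58 mA.

I_D = 3.58 mA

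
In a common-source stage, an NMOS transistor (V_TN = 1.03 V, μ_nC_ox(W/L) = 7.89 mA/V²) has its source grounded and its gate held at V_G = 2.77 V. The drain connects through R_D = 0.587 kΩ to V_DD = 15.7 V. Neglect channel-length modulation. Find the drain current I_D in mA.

I_D = 11.9 mA

V_GS = V_G = 2.77 V, so V_ov = 2.77 − 1.03 = 1.74 V.
Assume saturation: I_D = ½ k_n V_ov² = 0.5 × 7.89 × 1.74² = 11.9 mA, giving V_DS = V_DD − I_D R_D = 15.7 − 11.9 × 0.587 = 8.69 V.
V_DS = 8.69 V ≥ V_ov = 1.74 V, confirming saturation.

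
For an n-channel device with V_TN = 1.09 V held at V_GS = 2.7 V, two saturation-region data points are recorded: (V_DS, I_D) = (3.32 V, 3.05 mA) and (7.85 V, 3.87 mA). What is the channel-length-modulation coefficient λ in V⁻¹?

With V_GS fixed, I_D ∝ (1 + λ V_DS) in saturation, so I_D2/I_D1 = (1 + λ V_DS2)/(1 + λ V_DS1).
3.87/3.05 = 1.269 = (1 + 7.85 λ)/(1 + 3.32 λ).
Solving: λ (I_D1 V_DS2 − I_D2 V_DS1) = I_D2 − I_D1, so λ = (3.87 − 3.05) / (3.05 × 7.85 − 3.87 × 3.32) = 0.82 / 11.1 = 0.0739 V⁻¹.

λ = 0.0739 V⁻¹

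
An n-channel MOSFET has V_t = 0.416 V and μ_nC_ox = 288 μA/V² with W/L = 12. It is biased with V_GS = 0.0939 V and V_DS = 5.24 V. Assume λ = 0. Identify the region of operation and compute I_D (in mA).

V_GS = 0.0939 V < V_t = 0.416 V, so the transistor is in cutoff.

Cutoff; I_D = 0 mA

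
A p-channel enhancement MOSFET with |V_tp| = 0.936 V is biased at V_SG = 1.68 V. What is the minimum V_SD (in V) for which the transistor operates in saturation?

The boundary between triode and saturation is V_SD = V_SG − |V_tp| = V_ov.
V_ov = 1.68 − 0.936 = 0.744 V.

V_SD,sat = 0.744 V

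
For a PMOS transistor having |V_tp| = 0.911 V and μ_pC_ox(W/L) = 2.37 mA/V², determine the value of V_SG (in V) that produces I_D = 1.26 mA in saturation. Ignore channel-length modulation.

In saturation I_D = ½ k_p (V_SG − |V_tp|)², so V_SG − |V_tp| = √(2 I_D / k_p) = √(2 × 1.26 / 2.37) = 1.03 V.
V_SG = 0.911 + 1.03 = 1.94 V.

V_SG = 1.94 V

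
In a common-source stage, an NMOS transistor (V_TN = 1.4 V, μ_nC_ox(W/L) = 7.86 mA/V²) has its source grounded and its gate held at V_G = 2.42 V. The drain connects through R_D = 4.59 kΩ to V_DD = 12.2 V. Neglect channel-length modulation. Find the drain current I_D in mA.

I_D = 2.57 mA

V_GS = V_G = 2.42 V, so V_ov = 2.42 − 1.4 = 1.02 V.
Assume saturation: I_D = ½ k_n V_ov² = 0.5 × 7.86 × 1.02² = 4.09 mA, giving V_DS = V_DD − I_D R_D = 12.2 − 4.09 × 4.59 = -6.57 V.
But -6.57 V < V_ov = 1.02 V, so the device is actually in triode.
In triode I_D = k_n[V_ov V_DS − ½ V_DS²] and I_D = (V_DD − V_DS)/R_D. Equating: 18 V_DS² − 37.8 V_DS + 12.2 = 0, giving V_DS = 0.399 V (the root below V_ov).
I_D = (12.2 − 0.399) / 4.59 = 2.57 mA.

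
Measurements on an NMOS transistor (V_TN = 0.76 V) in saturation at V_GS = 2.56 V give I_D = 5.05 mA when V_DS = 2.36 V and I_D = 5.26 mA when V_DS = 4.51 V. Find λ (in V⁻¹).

With V_GS fixed, I_D ∝ (1 + λ V_DS) in saturation, so I_D2/I_D1 = (1 + λ V_DS2)/(1 + λ V_DS1).
5.26/5.05 = 1.042 = (1 + 4.51 λ)/(1 + 2.36 λ).
Solving: λ (I_D1 V_DS2 − I_D2 V_DS1) = I_D2 − I_D1, so λ = (5.26 − 5.05) / (5.05 × 4.51 − 5.26 × 2.36) = 0.21 / 10.4 = 0.0203 V⁻¹.

λ = 0.0203 V⁻¹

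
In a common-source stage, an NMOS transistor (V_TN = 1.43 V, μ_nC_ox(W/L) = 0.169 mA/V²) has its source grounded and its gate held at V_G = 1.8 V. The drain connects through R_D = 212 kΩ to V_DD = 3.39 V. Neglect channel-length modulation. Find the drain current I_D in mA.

I_D = 0.0116 mA

V_GS = V_G = 1.8 V, so V_ov = 1.8 − 1.43 = 0.37 V.
Assume saturation: I_D = ½ k_n V_ov² = 0.5 × 0.169 × 0.37² = 0.0116 mA, giving V_DS = V_DD − I_D R_D = 3.39 − 0.0116 × 212 = 0.938 V.
V_DS = 0.938 V ≥ V_ov = 0.37 V, confirming saturation.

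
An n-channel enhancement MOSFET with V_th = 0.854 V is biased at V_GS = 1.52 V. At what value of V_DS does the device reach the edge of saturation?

V_DS,sat = 0.666 V

The boundary between triode and saturation is V_DS = V_GS − V_th = V_ov.
V_ov = 1.52 − 0.854 = 0.666 V.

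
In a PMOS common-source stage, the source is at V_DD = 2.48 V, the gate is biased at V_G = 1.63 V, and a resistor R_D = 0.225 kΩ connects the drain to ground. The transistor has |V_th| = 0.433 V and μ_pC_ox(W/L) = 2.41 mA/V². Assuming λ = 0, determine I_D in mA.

I_D = 0.210 mA

V_SG = V_DD − V_G = 2.48 − 1.63 = 0.85 V, so V_ov = 0.85 − 0.433 = 0.417 V.
Assume saturation: I_D = ½ k_p V_ov² = 0.5 × 2.41 × 0.417² = 0.21 mA, giving V_SD = V_DD − I_D R_D = 2.48 − 0.21 × 0.225 = 2.43 V.
V_SD = 2.43 V ≥ V_ov = 0.417 V, confirming saturation.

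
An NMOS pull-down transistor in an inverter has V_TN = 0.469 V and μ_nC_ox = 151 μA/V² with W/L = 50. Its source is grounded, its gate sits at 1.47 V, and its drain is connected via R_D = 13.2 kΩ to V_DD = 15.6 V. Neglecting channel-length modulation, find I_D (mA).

I_D = 1.17 mA

V_GS = V_G = 1.47 V, so V_ov = 1.47 − 0.469 = 1 V.
k_n = μ_nC_ox · (W/L) = 7.55 mA/V².
Assume saturation: I_D = ½ k_n V_ov² = 0.5 × 7.55 × 1² = 3.78 mA, giving V_DS = V_DD − I_D R_D = 15.6 − 3.78 × 13.2 = -34.3 V.
But -34.3 V < V_ov = 1 V, so the device is actually in triode.
In triode I_D = k_n[V_ov V_DS − ½ V_DS²] and I_D = (V_DD − V_DS)/R_D. Equating: 49.8 V_DS² − 100.8 V_DS + 15.6 = 0, giving V_DS = 0.169 V (the root below V_ov).
I_D = (15.6 − 0.169) / 13.2 = 1.17 mA.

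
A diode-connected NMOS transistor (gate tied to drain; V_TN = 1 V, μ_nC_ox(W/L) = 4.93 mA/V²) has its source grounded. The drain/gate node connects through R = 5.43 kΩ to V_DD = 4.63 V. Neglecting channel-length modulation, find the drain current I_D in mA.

With gate tied to drain, V_GS = V_DS ≥ V_GS − V_TN, so the device is in saturation.
KCL at the drain: ½ k_n (V_GS − V_TN)² = (V_DD − V_GS)/R.
Let x = V_GS − 1. Then 13.4 x² + x − 3.63 = 0, giving x = 0.485 V (positive root), so V_GS = 1.48 V.
I_D = (V_DD − V_GS)/R = (4.63 − 1.48) / 5.43 = 0.579 mA.

I_D = 0.579 mA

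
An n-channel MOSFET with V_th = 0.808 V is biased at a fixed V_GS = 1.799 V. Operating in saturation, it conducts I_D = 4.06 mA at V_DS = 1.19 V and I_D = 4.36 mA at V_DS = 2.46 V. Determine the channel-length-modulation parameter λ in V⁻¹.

λ = 0.0625 V⁻¹

With V_GS fixed, I_D ∝ (1 + λ V_DS) in saturation, so I_D2/I_D1 = (1 + λ V_DS2)/(1 + λ V_DS1).
4.36/4.06 = 1.074 = (1 + 2.46 λ)/(1 + 1.19 λ).
Solving: λ (I_D1 V_DS2 − I_D2 V_DS1) = I_D2 − I_D1, so λ = (4.36 − 4.06) / (4.06 × 2.46 − 4.36 × 1.19) = 0.3 / 4.8 = 0.0625 V⁻¹.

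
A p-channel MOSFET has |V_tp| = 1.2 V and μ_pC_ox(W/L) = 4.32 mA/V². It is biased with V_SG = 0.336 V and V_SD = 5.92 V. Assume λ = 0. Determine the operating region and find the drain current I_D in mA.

V_SG = 0.336 V < |V_tp| = 1.2 V, so the transistor is in cutoff.

Cutoff; I_D = 0 mA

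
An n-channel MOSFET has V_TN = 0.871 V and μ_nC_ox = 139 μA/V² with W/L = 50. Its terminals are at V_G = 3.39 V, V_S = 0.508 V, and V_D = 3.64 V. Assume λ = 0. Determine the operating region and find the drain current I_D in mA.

V_GS = V_G − V_S = 3.39 − 0.508 = 2.88 V; V_DS = V_D − V_S = 3.64 − 0.508 = 3.13 V.
k_n = μ_nC_ox · (W/L) = 6.95 mA/V².
V_ov = V_GS − V_TN = 2.88 − 0.871 = 2.01 V.
Since V_DS = 3.13 V ≥ V_ov = 2.01 V, the device is in saturation.
I_D = ½ k_n V_ov² = 0.5 × 6.95 × 2.01² = 14.1 mA.

Saturation; I_D = 14.1 mA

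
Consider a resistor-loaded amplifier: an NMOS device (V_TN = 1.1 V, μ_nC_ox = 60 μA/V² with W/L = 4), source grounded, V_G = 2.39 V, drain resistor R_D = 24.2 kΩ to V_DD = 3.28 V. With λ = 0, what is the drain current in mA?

V_GS = V_G = 2.39 V, so V_ov = 2.39 − 1.1 = 1.29 V.
k_n = μ_nC_ox · (W/L) = 0.24 mA/V².
Assume saturation: I_D = ½ k_n V_ov² = 0.5 × 0.24 × 1.29² = 0.2 mA, giving V_DS = V_DD − I_D R_D = 3.28 − 0.2 × 24.2 = -1.55 V.
But -1.55 V < V_ov = 1.29 V, so the device is actually in triode.
In triode I_D = k_n[V_ov V_DS − ½ V_DS²] and I_D = (V_DD − V_DS)/R_D. Equating: 2.9 V_DS² − 8.492 V_DS + 3.28 = 0, giving V_DS = 0.458 V (the root below V_ov).
I_D = (3.28 − 0.458) / 24.2 = 0.117 mA.

I_D = 0.117 mA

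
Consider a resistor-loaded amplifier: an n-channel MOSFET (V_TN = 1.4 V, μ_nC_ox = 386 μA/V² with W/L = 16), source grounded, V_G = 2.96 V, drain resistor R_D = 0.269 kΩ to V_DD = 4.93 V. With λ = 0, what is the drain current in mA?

V_GS = V_G = 2.96 V, so V_ov = 2.96 − 1.4 = 1.56 V.
k_n = μ_nC_ox · (W/L) = 6.176 mA/V².
Assume saturation: I_D = ½ k_n V_ov² = 0.5 × 6.176 × 1.56² = 7.51 mA, giving V_DS = V_DD − I_D R_D = 4.93 − 7.51 × 0.269 = 2.91 V.
V_DS = 2.91 V ≥ V_ov = 1.56 V, confirming saturation.

I_D = 7.51 mA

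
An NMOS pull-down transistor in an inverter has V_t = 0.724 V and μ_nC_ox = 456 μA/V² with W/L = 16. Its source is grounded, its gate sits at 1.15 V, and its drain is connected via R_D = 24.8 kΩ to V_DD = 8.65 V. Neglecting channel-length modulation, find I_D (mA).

V_GS = V_G = 1.15 V, so V_ov = 1.15 − 0.724 = 0.426 V.
k_n = μ_nC_ox · (W/L) = 7.296 mA/V².
Assume saturation: I_D = ½ k_n V_ov² = 0.5 × 7.296 × 0.426² = 0.662 mA, giving V_DS = V_DD − I_D R_D = 8.65 − 0.662 × 24.8 = -7.77 V.
But -7.77 V < V_ov = 0.426 V, so the device is actually in triode.
In triode I_D = k_n[V_ov V_DS − ½ V_DS²] and I_D = (V_DD − V_DS)/R_D. Equating: 90.5 V_DS² − 78.08 V_DS + 8.65 = 0, giving V_DS = 0.131 V (the root below V_ov).
I_D = (8.65 − 0.131) / 24.8 = 0.344 mA.

I_D = 0.344 mA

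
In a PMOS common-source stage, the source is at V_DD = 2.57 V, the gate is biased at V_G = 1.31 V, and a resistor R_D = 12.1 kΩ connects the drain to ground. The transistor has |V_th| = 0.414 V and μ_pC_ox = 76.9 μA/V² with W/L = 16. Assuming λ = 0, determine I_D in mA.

I_D = 0.195 mA

V_SG = V_DD − V_G = 2.57 − 1.31 = 1.26 V, so V_ov = 1.26 − 0.414 = 0.846 V.
k_p = μ_pC_ox · (W/L) = 1.23 mA/V².
Assume saturation: I_D = ½ k_p V_ov² = 0.5 × 1.23 × 0.846² = 0.44 mA, giving V_SD = V_DD − I_D R_D = 2.57 − 0.44 × 12.1 = -2.76 V.
But -2.76 V < V_ov = 0.846 V, so the device is actually in triode.
In triode I_D = k_p[V_ov V_SD − ½ V_SD²] and I_D = (V_DD − V_SD)/R_D. Equating: 7.44 V_SD² − 13.6 V_SD + 2.57 = 0, giving V_SD = 0.214 V (the root below V_ov).
I_D = (2.57 − 0.214) / 12.1 = 0.195 mA.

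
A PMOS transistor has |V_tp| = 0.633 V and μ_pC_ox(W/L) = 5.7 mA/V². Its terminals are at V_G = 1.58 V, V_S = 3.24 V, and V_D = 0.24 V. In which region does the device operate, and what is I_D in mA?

Saturation; I_D = 3.01 mA

V_SG = V_S − V_G = 3.24 − 1.58 = 1.66 V; V_SD = V_S − V_D = 3.24 − 0.24 = 3 V.
V_ov = V_SG − |V_tp| = 1.66 − 0.633 = 1.03 V.
Since V_SD = 3 V ≥ V_ov = 1.03 V, the device is in saturation.
I_D = ½ k_p V_ov² = 0.5 × 5.7 × 1.03² = 3.01 mA.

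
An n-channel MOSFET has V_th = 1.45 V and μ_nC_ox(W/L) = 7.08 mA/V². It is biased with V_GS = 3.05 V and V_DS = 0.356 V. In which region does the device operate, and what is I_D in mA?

Triode; I_D = 3.58 mA

V_ov = V_GS − V_th = 3.05 − 1.45 = 1.6 V.
Since V_DS = 0.356 V < V_ov = 1.6 V, the device is in the triode region.
I_D = k_n [V_ov · V_DS − ½ V_DS²] = 7.08 × [1.6 × 0.356 − 0.5 × 0.356²] = 3.58 mA.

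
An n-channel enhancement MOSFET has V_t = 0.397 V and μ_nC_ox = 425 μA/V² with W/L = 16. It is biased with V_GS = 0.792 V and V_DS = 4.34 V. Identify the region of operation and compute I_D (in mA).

k_n = μ_nC_ox · (W/L) = 6.8 mA/V².
V_ov = V_GS − V_t = 0.792 − 0.397 = 0.395 V.
Since V_DS = 4.34 V ≥ V_ov = 0.395 V, the device is in saturation.
I_D = ½ k_n V_ov² = 0.5 × 6.8 × 0.395² = 0.53 mA.

Saturation; I_D = 0.530 mA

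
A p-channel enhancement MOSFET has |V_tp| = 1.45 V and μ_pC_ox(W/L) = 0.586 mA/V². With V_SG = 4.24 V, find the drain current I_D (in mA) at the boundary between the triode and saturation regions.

I_D = 2.28 mA

At the boundary V_SD = V_ov = V_SG − |V_tp| = 4.24 − 1.45 = 2.79 V.
I_D = ½ k_p V_ov² = 0.5 × 0.586 × 2.79² = 2.28 mA.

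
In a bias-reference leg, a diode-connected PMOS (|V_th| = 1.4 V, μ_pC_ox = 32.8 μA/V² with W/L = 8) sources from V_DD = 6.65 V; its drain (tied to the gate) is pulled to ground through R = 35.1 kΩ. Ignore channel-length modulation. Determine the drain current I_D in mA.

With gate tied to drain, V_SG = V_SD ≥ V_SG − |V_th|, so the device is in saturation.
k_p = μ_pC_ox · (W/L) = 0.2624 mA/V².
KCL at the drain: ½ k_p (V_SG − |V_th|)² = (V_DD − V_SG)/R.
Let x = V_SG − 1.4. Then 4.61 x² + x − 5.25 = 0, giving x = 0.965 V (positive root), so V_SG = 2.36 V.
I_D = (V_DD − V_SG)/R = (6.65 − 2.36) / 35.1 = 0.122 mA.

I_D = 0.122 mA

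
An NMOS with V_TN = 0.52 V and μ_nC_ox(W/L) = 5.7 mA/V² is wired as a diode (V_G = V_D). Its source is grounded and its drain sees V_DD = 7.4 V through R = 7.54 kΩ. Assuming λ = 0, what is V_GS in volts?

V_GS = 1.06 V

With gate tied to drain, V_GS = V_DS ≥ V_GS − V_TN, so the device is in saturation.
KCL at the drain: ½ k_n (V_GS − V_TN)² = (V_DD − V_GS)/R.
Let x = V_GS − 0.52. Then 21.5 x² + x − 6.88 = 0, giving x = 0.543 V (positive root), so V_GS = 1.06 V.
I_D = (V_DD − V_GS)/R = (7.4 − 1.06) / 7.54 = 0.84 mA.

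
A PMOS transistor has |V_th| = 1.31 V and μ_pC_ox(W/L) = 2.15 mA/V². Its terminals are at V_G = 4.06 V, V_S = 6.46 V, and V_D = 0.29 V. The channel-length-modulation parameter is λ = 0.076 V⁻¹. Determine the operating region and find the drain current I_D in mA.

V_SG = V_S − V_G = 6.46 − 4.06 = 2.4 V; V_SD = V_S − V_D = 6.46 − 0.29 = 6.17 V.
V_ov = V_SG − |V_th| = 2.4 − 1.31 = 1.09 V.
Since V_SD = 6.17 V ≥ V_ov = 1.09 V, the device is in saturation.
I_D = ½ k_p V_ov² (1 + λ V_SD) = 0.5 × 2.15 × 1.09² × (1 + 0.076 × 6.17) = 1.88 mA.

Saturation; I_D = 1.88 mA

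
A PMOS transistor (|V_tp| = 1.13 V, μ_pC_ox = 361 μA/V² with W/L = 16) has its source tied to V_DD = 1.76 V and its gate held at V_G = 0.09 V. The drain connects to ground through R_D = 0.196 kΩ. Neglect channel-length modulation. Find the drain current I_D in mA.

I_D = 0.842 mA

V_SG = V_DD − V_G = 1.76 − 0.09 = 1.67 V, so V_ov = 1.67 − 1.13 = 0.54 V.
k_p = μ_pC_ox · (W/L) = 5.776 mA/V².
Assume saturation: I_D = ½ k_p V_ov² = 0.5 × 5.776 × 0.54² = 0.842 mA, giving V_SD = V_DD − I_D R_D = 1.76 − 0.842 × 0.196 = 1.59 V.
V_SD = 1.59 V ≥ V_ov = 0.54 V, confirming saturation.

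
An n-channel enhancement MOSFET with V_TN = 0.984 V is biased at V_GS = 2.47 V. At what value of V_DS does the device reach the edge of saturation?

The boundary between triode and saturation is V_DS = V_GS − V_TN = V_ov.
V_ov = 2.47 − 0.984 = 1.49 V.

V_DS,sat = 1.49 V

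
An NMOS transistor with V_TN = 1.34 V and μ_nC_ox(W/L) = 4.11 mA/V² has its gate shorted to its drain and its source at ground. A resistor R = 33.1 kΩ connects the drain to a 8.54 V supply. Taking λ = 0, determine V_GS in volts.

V_GS = 1.66 V

With gate tied to drain, V_GS = V_DS ≥ V_GS − V_TN, so the device is in saturation.
KCL at the drain: ½ k_n (V_GS − V_TN)² = (V_DD − V_GS)/R.
Let x = V_GS − 1.34. Then 68 x² + x − 7.2 = 0, giving x = 0.318 V (positive root), so V_GS = 1.66 V.
I_D = (V_DD − V_GS)/R = (8.54 − 1.66) / 33.1 = 0.208 mA.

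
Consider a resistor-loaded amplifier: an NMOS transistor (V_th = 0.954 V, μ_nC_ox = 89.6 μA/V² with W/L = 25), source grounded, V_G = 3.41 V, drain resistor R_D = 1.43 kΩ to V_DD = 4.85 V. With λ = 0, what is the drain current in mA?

V_GS = V_G = 3.41 V, so V_ov = 3.41 − 0.954 = 2.46 V.
k_n = μ_nC_ox · (W/L) = 2.24 mA/V².
Assume saturation: I_D = ½ k_n V_ov² = 0.5 × 2.24 × 2.46² = 6.76 mA, giving V_DS = V_DD − I_D R_D = 4.85 − 6.76 × 1.43 = -4.81 V.
But -4.81 V < V_ov = 2.46 V, so the device is actually in triode.
In triode I_D = k_n[V_ov V_DS − ½ V_DS²] and I_D = (V_DD − V_DS)/R_D. Equating: 1.6 V_DS² − 8.867 V_DS + 4.85 = 0, giving V_DS = 0.615 V (the root below V_ov).
I_D = (4.85 − 0.615) / 1.43 = 2.96 mA.

I_D = 2.96 mA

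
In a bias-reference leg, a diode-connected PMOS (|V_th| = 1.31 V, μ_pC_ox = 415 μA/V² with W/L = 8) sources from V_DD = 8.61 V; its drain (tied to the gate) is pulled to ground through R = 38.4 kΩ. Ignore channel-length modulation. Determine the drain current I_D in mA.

With gate tied to drain, V_SG = V_SD ≥ V_SG − |V_th|, so the device is in saturation.
k_p = μ_pC_ox · (W/L) = 3.32 mA/V².
KCL at the drain: ½ k_p (V_SG − |V_th|)² = (V_DD − V_SG)/R.
Let x = V_SG − 1.31. Then 63.7 x² + x − 7.3 = 0, giving x = 0.331 V (positive root), so V_SG = 1.64 V.
I_D = (V_DD − V_SG)/R = (8.61 − 1.64) / 38.4 = 0.181 mA.

I_D = 0.181 mA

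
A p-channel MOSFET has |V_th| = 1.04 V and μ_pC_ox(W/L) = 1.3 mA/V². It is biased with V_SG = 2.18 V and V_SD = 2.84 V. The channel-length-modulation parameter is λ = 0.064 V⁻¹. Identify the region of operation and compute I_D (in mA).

Saturation; I_D = 0.998 mA

V_ov = V_SG − |V_th| = 2.18 − 1.04 = 1.14 V.
Since V_SD = 2.84 V ≥ V_ov = 1.14 V, the device is in saturation.
I_D = ½ k_p V_ov² (1 + λ V_SD) = 0.5 × 1.3 × 1.14² × (1 + 0.064 × 2.84) = 0.998 mA.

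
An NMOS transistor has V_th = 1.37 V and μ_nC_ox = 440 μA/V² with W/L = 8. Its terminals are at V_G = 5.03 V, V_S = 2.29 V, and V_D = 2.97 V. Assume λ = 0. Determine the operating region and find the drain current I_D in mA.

V_GS = V_G − V_S = 5.03 − 2.29 = 2.74 V; V_DS = V_D − V_S = 2.97 − 2.29 = 0.68 V.
k_n = μ_nC_ox · (W/L) = 3.52 mA/V².
V_ov = V_GS − V_th = 2.74 − 1.37 = 1.37 V.
Since V_DS = 0.68 V < V_ov = 1.37 V, the device is in the triode region.
I_D = k_n [V_ov · V_DS − ½ V_DS²] = 3.52 × [1.37 × 0.68 − 0.5 × 0.68²] = 2.47 mA.

Triode; I_D = 2.47 mA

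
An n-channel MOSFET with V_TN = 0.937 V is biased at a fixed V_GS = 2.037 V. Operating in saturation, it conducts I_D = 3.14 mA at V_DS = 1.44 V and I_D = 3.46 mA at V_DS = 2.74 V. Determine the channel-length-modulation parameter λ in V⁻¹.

With V_GS fixed, I_D ∝ (1 + λ V_DS) in saturation, so I_D2/I_D1 = (1 + λ V_DS2)/(1 + λ V_DS1).
3.46/3.14 = 1.102 = (1 + 2.74 λ)/(1 + 1.44 λ).
Solving: λ (I_D1 V_DS2 − I_D2 V_DS1) = I_D2 − I_D1, so λ = (3.46 − 3.14) / (3.14 × 2.74 − 3.46 × 1.44) = 0.32 / 3.62 = 0.0884 V⁻¹.

λ = 0.0884 V⁻¹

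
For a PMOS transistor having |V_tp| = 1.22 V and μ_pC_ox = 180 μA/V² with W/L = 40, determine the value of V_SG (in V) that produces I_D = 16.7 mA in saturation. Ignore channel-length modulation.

k_p = μ_pC_ox · (W/L) = 7.2 mA/V².
In saturation I_D = ½ k_p (V_SG − |V_tp|)², so V_SG − |V_tp| = √(2 I_D / k_p) = √(2 × 16.7 / 7.2) = 2.15 V.
V_SG = 1.22 + 2.15 = 3.37 V.

V_SG = 3.37 V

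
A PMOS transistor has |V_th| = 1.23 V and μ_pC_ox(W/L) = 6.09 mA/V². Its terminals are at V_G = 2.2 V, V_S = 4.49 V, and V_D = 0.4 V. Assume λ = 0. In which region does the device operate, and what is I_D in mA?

V_SG = V_S − V_G = 4.49 − 2.2 = 2.29 V; V_SD = V_S − V_D = 4.49 − 0.4 = 4.09 V.
V_ov = V_SG − |V_th| = 2.29 − 1.23 = 1.06 V.
Since V_SD = 4.09 V ≥ V_ov = 1.06 V, the device is in saturation.
I_D = ½ k_p V_ov² = 0.5 × 6.09 × 1.06² = 3.42 mA.

Saturation; I_D = 3.42 mA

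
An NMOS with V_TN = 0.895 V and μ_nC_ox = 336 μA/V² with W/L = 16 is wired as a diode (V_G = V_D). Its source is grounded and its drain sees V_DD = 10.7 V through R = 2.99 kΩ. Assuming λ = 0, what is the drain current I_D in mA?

With gate tied to drain, V_GS = V_DS ≥ V_GS − V_TN, so the device is in saturation.
k_n = μ_nC_ox · (W/L) = 5.376 mA/V².
KCL at the drain: ½ k_n (V_GS − V_TN)² = (V_DD − V_GS)/R.
Let x = V_GS − 0.895. Then 8.04 x² + x − 9.805 = 0, giving x = 1.04 V (positive root), so V_GS = 1.94 V.
I_D = (V_DD − V_GS)/R = (10.7 − 1.94) / 2.99 = 2.93 mA.

I_D = 2.93 mA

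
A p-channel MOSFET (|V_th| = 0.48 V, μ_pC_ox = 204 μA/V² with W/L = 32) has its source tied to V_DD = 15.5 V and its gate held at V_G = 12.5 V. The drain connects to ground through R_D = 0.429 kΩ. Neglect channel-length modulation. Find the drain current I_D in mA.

I_D = 20.7 mA

V_SG = V_DD − V_G = 15.5 − 12.5 = 3 V, so V_ov = 3 − 0.48 = 2.52 V.
k_p = μ_pC_ox · (W/L) = 6.528 mA/V².
Assume saturation: I_D = ½ k_p V_ov² = 0.5 × 6.528 × 2.52² = 20.7 mA, giving V_SD = V_DD − I_D R_D = 15.5 − 20.7 × 0.429 = 6.61 V.
V_SD = 6.61 V ≥ V_ov = 2.52 V, confirming saturation.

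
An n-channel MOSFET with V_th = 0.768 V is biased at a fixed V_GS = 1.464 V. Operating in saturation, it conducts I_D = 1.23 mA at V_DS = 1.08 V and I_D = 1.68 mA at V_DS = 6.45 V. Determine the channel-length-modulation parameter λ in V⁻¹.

λ = 0.0735 V⁻¹

With V_GS fixed, I_D ∝ (1 + λ V_DS) in saturation, so I_D2/I_D1 = (1 + λ V_DS2)/(1 + λ V_DS1).
1.68/1.23 = 1.366 = (1 + 6.45 λ)/(1 + 1.08 λ).
Solving: λ (I_D1 V_DS2 − I_D2 V_DS1) = I_D2 − I_D1, so λ = (1.68 − 1.23) / (1.23 × 6.45 − 1.68 × 1.08) = 0.45 / 6.12 = 0.0735 V⁻¹.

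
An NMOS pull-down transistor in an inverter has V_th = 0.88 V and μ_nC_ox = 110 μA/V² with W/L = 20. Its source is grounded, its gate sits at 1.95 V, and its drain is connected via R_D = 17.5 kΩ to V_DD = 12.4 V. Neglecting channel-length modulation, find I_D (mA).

I_D = 0.689 mA

V_GS = V_G = 1.95 V, so V_ov = 1.95 − 0.88 = 1.07 V.
k_n = μ_nC_ox · (W/L) = 2.2 mA/V².
Assume saturation: I_D = ½ k_n V_ov² = 0.5 × 2.2 × 1.07² = 1.26 mA, giving V_DS = V_DD − I_D R_D = 12.4 − 1.26 × 17.5 = -9.64 V.
But -9.64 V < V_ov = 1.07 V, so the device is actually in triode.
In triode I_D = k_n[V_ov V_DS − ½ V_DS²] and I_D = (V_DD − V_DS)/R_D. Equating: 19.2 V_DS² − 42.19 V_DS + 12.4 = 0, giving V_DS = 0.35 V (the root below V_ov).
I_D = (12.4 − 0.35) / 17.5 = 0.689 mA.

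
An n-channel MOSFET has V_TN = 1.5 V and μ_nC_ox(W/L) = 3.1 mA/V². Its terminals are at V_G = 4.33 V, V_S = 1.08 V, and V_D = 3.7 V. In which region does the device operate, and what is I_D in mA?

Saturation; I_D = 4.75 mA

V_GS = V_G − V_S = 4.33 − 1.08 = 3.25 V; V_DS = V_D − V_S = 3.7 − 1.08 = 2.62 V.
V_ov = V_GS − V_TN = 3.25 − 1.5 = 1.75 V.
Since V_DS = 2.62 V ≥ V_ov = 1.75 V, the device is in saturation.
I_D = ½ k_n V_ov² = 0.5 × 3.1 × 1.75² = 4.75 mA.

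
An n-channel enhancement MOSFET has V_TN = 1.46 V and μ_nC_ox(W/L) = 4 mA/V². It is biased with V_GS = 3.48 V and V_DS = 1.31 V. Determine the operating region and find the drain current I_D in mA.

V_ov = V_GS − V_TN = 3.48 − 1.46 = 2.02 V.
Since V_DS = 1.31 V < V_ov = 2.02 V, the device is in the triode region.
I_D = k_n [V_ov · V_DS − ½ V_DS²] = 4 × [2.02 × 1.31 − 0.5 × 1.31²] = 7.15 mA.

Triode; I_D = 7.15 mA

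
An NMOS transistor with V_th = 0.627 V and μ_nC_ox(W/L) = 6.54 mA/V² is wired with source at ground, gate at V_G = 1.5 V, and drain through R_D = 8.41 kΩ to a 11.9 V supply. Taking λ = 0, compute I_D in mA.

I_D = 1.38 mA

V_GS = V_G = 1.5 V, so V_ov = 1.5 − 0.627 = 0.873 V.
Assume saturation: I_D = ½ k_n V_ov² = 0.5 × 6.54 × 0.873² = 2.49 mA, giving V_DS = V_DD − I_D R_D = 11.9 − 2.49 × 8.41 = -9.06 V.
But -9.06 V < V_ov = 0.873 V, so the device is actually in triode.
In triode I_D = k_n[V_ov V_DS − ½ V_DS²] and I_D = (V_DD − V_DS)/R_D. Equating: 27.5 V_DS² − 49.02 V_DS + 11.9 = 0, giving V_DS = 0.29 V (the root below V_ov).
I_D = (11.9 − 0.29) / 8.41 = 1.38 mA.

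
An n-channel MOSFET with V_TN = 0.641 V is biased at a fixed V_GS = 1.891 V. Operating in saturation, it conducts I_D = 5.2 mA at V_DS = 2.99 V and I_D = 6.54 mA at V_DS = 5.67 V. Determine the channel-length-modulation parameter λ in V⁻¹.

λ = 0.135 V⁻¹

With V_GS fixed, I_D ∝ (1 + λ V_DS) in saturation, so I_D2/I_D1 = (1 + λ V_DS2)/(1 + λ V_DS1).
6.54/5.2 = 1.258 = (1 + 5.67 λ)/(1 + 2.99 λ).
Solving: λ (I_D1 V_DS2 − I_D2 V_DS1) = I_D2 − I_D1, so λ = (6.54 − 5.2) / (5.2 × 5.67 − 6.54 × 2.99) = 1.34 / 9.93 = 0.135 V⁻¹.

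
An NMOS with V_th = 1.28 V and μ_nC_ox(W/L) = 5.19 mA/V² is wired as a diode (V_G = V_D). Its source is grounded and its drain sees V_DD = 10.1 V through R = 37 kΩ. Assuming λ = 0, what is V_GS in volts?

V_GS = 1.58 V

With gate tied to drain, V_GS = V_DS ≥ V_GS − V_th, so the device is in saturation.
KCL at the drain: ½ k_n (V_GS − V_th)² = (V_DD − V_GS)/R.
Let x = V_GS − 1.28. Then 96 x² + x − 8.82 = 0, giving x = 0.298 V (positive root), so V_GS = 1.58 V.
I_D = (V_DD − V_GS)/R = (10.1 − 1.58) / 37 = 0.23 mA.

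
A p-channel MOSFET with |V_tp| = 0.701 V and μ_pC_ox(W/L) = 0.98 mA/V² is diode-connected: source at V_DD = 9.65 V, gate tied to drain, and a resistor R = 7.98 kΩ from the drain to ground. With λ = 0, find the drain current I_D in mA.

I_D = 0.947 mA

With gate tied to drain, V_SG = V_SD ≥ V_SG − |V_tp|, so the device is in saturation.
KCL at the drain: ½ k_p (V_SG − |V_tp|)² = (V_DD − V_SG)/R.
Let x = V_SG − 0.701. Then 3.91 x² + x − 8.949 = 0, giving x = 1.39 V (positive root), so V_SG = 2.09 V.
I_D = (V_DD − V_SG)/R = (9.65 − 2.09) / 7.98 = 0.947 mA.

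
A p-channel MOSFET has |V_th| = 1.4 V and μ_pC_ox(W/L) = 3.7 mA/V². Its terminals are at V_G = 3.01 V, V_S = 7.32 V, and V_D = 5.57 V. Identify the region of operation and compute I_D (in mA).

Triode; I_D = 13.2 mA

V_SG = V_S − V_G = 7.32 − 3.01 = 4.31 V; V_SD = V_S − V_D = 7.32 − 5.57 = 1.75 V.
V_ov = V_SG − |V_th| = 4.31 − 1.4 = 2.91 V.
Since V_SD = 1.75 V < V_ov = 2.91 V, the device is in the triode region.
I_D = k_p [V_ov · V_SD − ½ V_SD²] = 3.7 × [2.91 × 1.75 − 0.5 × 1.75²] = 13.2 mA.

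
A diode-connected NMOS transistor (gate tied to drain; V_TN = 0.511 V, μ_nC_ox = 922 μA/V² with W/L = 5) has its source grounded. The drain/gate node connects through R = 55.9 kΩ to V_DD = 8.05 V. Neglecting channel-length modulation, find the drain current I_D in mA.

I_D = 0.131 mA

With gate tied to drain, V_GS = V_DS ≥ V_GS − V_TN, so the device is in saturation.
k_n = μ_nC_ox · (W/L) = 4.61 mA/V².
KCL at the drain: ½ k_n (V_GS − V_TN)² = (V_DD − V_GS)/R.
Let x = V_GS − 0.511. Then 129 x² + x − 7.539 = 0, giving x = 0.238 V (positive root), so V_GS = 0.749 V.
I_D = (V_DD − V_GS)/R = (8.05 − 0.749) / 55.9 = 0.131 mA.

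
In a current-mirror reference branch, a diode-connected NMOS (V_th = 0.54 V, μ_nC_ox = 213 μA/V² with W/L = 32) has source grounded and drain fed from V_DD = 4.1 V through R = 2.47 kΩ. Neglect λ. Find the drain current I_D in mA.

I_D = 1.20 mA

With gate tied to drain, V_GS = V_DS ≥ V_GS − V_th, so the device is in saturation.
k_n = μ_nC_ox · (W/L) = 6.816 mA/V².
KCL at the drain: ½ k_n (V_GS − V_th)² = (V_DD − V_GS)/R.
Let x = V_GS − 0.54. Then 8.42 x² + x − 3.56 = 0, giving x = 0.594 V (positive root), so V_GS = 1.13 V.
I_D = (V_DD − V_GS)/R = (4.1 − 1.13) / 2.47 = 1.2 mA.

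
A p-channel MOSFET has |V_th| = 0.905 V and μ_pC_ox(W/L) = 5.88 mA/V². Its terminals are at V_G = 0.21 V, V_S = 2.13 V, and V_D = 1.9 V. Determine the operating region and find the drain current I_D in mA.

V_SG = V_S − V_G = 2.13 − 0.21 = 1.92 V; V_SD = V_S − V_D = 2.13 − 1.9 = 0.23 V.
V_ov = V_SG − |V_th| = 1.92 − 0.905 = 1.01 V.
Since V_SD = 0.23 V < V_ov = 1.01 V, the device is in the triode region.
I_D = k_p [V_ov · V_SD − ½ V_SD²] = 5.88 × [1.01 × 0.23 − 0.5 × 0.23²] = 1.22 mA.

Triode; I_D = 1.22 mA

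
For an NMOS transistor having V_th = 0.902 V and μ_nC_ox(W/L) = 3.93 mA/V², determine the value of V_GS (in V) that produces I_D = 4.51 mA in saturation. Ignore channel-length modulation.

V_GS = 2.42 V

In saturation I_D = ½ k_n (V_GS − V_th)², so V_GS − V_th = √(2 I_D / k_n) = √(2 × 4.51 / 3.93) = 1.51 V.
V_GS = 0.902 + 1.51 = 2.42 V.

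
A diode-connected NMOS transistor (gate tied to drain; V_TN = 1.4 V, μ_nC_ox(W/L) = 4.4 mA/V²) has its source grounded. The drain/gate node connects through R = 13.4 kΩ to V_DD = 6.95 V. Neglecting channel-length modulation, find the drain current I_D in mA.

I_D = 0.383 mA

With gate tied to drain, V_GS = V_DS ≥ V_GS − V_TN, so the device is in saturation.
KCL at the drain: ½ k_n (V_GS − V_TN)² = (V_DD − V_GS)/R.
Let x = V_GS − 1.4. Then 29.5 x² + x − 5.55 = 0, giving x = 0.417 V (positive root), so V_GS = 1.82 V.
I_D = (V_DD − V_GS)/R = (6.95 − 1.82) / 13.4 = 0.383 mA.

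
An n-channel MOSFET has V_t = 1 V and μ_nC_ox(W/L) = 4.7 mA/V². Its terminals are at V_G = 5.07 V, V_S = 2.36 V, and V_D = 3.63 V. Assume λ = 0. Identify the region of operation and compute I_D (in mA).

Triode; I_D = 6.42 mA

V_GS = V_G − V_S = 5.07 − 2.36 = 2.71 V; V_DS = V_D − V_S = 3.63 − 2.36 = 1.27 V.
V_ov = V_GS − V_t = 2.71 − 1 = 1.71 V.
Since V_DS = 1.27 V < V_ov = 1.71 V, the device is in the triode region.
I_D = k_n [V_ov · V_DS − ½ V_DS²] = 4.7 × [1.71 × 1.27 − 0.5 × 1.27²] = 6.42 mA.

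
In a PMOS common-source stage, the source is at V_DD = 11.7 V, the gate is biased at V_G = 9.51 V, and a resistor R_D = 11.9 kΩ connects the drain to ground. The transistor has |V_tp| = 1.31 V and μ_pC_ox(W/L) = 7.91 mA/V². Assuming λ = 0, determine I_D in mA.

V_SG = V_DD − V_G = 11.7 − 9.51 = 2.19 V, so V_ov = 2.19 − 1.31 = 0.88 V.
Assume saturation: I_D = ½ k_p V_ov² = 0.5 × 7.91 × 0.88² = 3.06 mA, giving V_SD = V_DD − I_D R_D = 11.7 − 3.06 × 11.9 = -24.7 V.
But -24.7 V < V_ov = 0.88 V, so the device is actually in triode.
In triode I_D = k_p[V_ov V_SD − ½ V_SD²] and I_D = (V_DD − V_SD)/R_D. Equating: 47.1 V_SD² − 83.83 V_SD + 11.7 = 0, giving V_SD = 0.153 V (the root below V_ov).
I_D = (11.7 − 0.153) / 11.9 = 0.97 mA.

I_D = 0.970 mA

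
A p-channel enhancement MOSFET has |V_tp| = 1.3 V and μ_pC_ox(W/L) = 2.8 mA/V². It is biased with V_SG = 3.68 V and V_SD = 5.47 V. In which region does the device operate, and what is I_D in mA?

V_ov = V_SG − |V_tp| = 3.68 − 1.3 = 2.38 V.
Since V_SD = 5.47 V ≥ V_ov = 2.38 V, the device is in saturation.
I_D = ½ k_p V_ov² = 0.5 × 2.8 × 2.38² = 7.93 mA.

Saturation; I_D = 7.93 mA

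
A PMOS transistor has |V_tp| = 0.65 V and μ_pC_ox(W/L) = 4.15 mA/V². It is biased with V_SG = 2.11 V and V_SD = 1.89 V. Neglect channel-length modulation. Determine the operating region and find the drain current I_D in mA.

V_ov = V_SG − |V_tp| = 2.11 − 0.65 = 1.46 V.
Since V_SD = 1.89 V ≥ V_ov = 1.46 V, the device is in saturation.
I_D = ½ k_p V_ov² = 0.5 × 4.15 × 1.46² = 4.42 mA.

Saturation; I_D = 4.42 mA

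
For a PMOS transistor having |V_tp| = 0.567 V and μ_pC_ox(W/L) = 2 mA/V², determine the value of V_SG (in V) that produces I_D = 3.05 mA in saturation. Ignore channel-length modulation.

In saturation I_D = ½ k_p (V_SG − |V_tp|)², so V_SG − |V_tp| = √(2 I_D / k_p) = √(2 × 3.05 / 2) = 1.75 V.
V_SG = 0.567 + 1.75 = 2.31 V.

V_SG = 2.31 V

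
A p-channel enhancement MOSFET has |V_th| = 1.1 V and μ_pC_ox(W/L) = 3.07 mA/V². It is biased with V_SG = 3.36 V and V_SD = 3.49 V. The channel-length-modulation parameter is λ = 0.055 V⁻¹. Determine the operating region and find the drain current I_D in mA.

V_ov = V_SG − |V_th| = 3.36 − 1.1 = 2.26 V.
Since V_SD = 3.49 V ≥ V_ov = 2.26 V, the device is in saturation.
I_D = ½ k_p V_ov² (1 + λ V_SD) = 0.5 × 3.07 × 2.26² × (1 + 0.055 × 3.49) = 9.35 mA.

Saturation; I_D = 9.35 mA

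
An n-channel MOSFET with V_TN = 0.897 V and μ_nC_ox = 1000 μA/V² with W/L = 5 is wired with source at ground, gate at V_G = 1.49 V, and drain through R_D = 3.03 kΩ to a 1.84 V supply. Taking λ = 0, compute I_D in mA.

V_GS = V_G = 1.49 V, so V_ov = 1.49 − 0.897 = 0.593 V.
k_n = μ_nC_ox · (W/L) = 5 mA/V².
Assume saturation: I_D = ½ k_n V_ov² = 0.5 × 5 × 0.593² = 0.879 mA, giving V_DS = V_DD − I_D R_D = 1.84 − 0.879 × 3.03 = -0.824 V.
But -0.824 V < V_ov = 0.593 V, so the device is actually in triode.
In triode I_D = k_n[V_ov V_DS − ½ V_DS²] and I_D = (V_DD − V_DS)/R_D. Equating: 7.57 V_DS² − 9.984 V_DS + 1.84 = 0, giving V_DS = 0.222 V (the root below V_ov).
I_D = (1.84 − 0.222) / 3.03 = 0.534 mA.

I_D = 0.534 mA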